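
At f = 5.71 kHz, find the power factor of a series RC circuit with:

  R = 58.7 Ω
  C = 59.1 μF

Step 1 — Angular frequency: ω = 2π·f = 2π·5710 = 3.588e+04 rad/s.
Step 2 — Component impedances:
  R: Z = R = 58.7 Ω
  C: Z = 1/(jωC) = -j/(ω·C) = 0 - j0.4716 Ω
Step 3 — Series combination: Z_total = R + C = 58.7 - j0.4716 Ω = 58.7∠-0.5° Ω.
Step 4 — Power factor: PF = cos(φ) = Re(Z)/|Z| = 58.7/58.7 = 1.
Step 5 — Type: Im(Z) = -0.4716 ⇒ leading (phase φ = -0.5°).

PF = 1 (leading, φ = -0.5°)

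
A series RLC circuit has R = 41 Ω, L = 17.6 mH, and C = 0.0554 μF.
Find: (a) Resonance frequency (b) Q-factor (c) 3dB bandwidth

Step 1 — Resonance condition Im(Z)=0 gives ω₀ = 1/√(LC).
Step 2 — ω₀ = 1/√(0.0176·5.54e-08) = 3.202e+04 rad/s.
Step 3 — f₀ = ω₀/(2π) = 5097 Hz.
Step 4 — Series Q: Q = ω₀L/R = 3.202e+04·0.0176/41 = 13.75.
Step 5 — 3dB bandwidth: Δω = ω₀/Q = 2330 rad/s; BW = Δω/(2π) = 370.8 Hz.

(a) f₀ = 5097 Hz  (b) Q = 13.75  (c) BW = 370.8 Hz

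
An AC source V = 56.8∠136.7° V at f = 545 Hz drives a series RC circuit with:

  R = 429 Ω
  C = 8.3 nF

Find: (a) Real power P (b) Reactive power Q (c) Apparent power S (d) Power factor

Step 1 — Angular frequency: ω = 2π·f = 2π·545 = 3424 rad/s.
Step 2 — Component impedances:
  R: Z = R = 429 Ω
  C: Z = 1/(jωC) = -j/(ω·C) = 0 - j3.518e+04 Ω
Step 3 — Series combination: Z_total = R + C = 429 - j3.518e+04 Ω = 3.519e+04∠-89.3° Ω.
Step 4 — Source phasor: V = 56.8∠136.7° V = -41.34 + j38.95 V.
Step 5 — Current: I = V / Z = -0.001121 - j0.001161 A = 0.001614∠-134.0° A.
Step 6 — Complex power: S = V·I* = 0.001118 - j0.09168 VA.
Step 7 — Real power: P = Re(S) = 0.001118 W.
Step 8 — Reactive power: Q = Im(S) = -0.09168 VAR.
Step 9 — Apparent power: |S| = 0.09169 VA.
Step 10 — Power factor: PF = P/|S| = 0.01219 (leading).

(a) P = 0.001118 W  (b) Q = -0.09168 VAR  (c) S = 0.09169 VA  (d) PF = 0.01219 (leading)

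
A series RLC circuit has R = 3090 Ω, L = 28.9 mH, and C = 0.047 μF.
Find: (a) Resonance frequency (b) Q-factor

Step 1 — Resonance condition Im(Z)=0 gives ω₀ = 1/√(LC).
Step 2 — ω₀ = 1/√(0.0289·4.7e-08) = 2.713e+04 rad/s.
Step 3 — f₀ = ω₀/(2π) = 4318 Hz.
Step 4 — Series Q: Q = ω₀L/R = 2.713e+04·0.0289/3090 = 0.2538.

(a) f₀ = 4318 Hz  (b) Q = 0.2538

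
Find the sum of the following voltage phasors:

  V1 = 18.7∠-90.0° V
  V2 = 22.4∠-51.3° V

Step 1 — Convert each phasor to rectangular form:
  V1 = 18.7·(cos(-90.0°) + j·sin(-90.0°)) = 0 - j18.7 V
  V2 = 22.4·(cos(-51.3°) + j·sin(-51.3°)) = 14.01 - j17.48 V
Step 2 — Sum components: V_total = 14.01 - j36.18 V.
Step 3 — Convert to polar: |V_total| = 38.8 V, ∠V_total = -68.8°.

V_total = 38.8∠-68.8° V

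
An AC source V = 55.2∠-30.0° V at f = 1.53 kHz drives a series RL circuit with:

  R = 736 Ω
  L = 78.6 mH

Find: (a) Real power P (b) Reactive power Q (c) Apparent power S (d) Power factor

Step 1 — Angular frequency: ω = 2π·f = 2π·1530 = 9613 rad/s.
Step 2 — Component impedances:
  R: Z = R = 736 Ω
  L: Z = jωL = j·9613·0.0786 = 0 + j755.6 Ω
Step 3 — Series combination: Z_total = R + L = 736 + j755.6 Ω = 1055∠45.8° Ω.
Step 4 — Source phasor: V = 55.2∠-30.0° V = 47.8 - j27.6 V.
Step 5 — Current: I = V / Z = 0.01288 - j0.05072 A = 0.05233∠-75.8° A.
Step 6 — Complex power: S = V·I* = 2.016 + j2.069 VA.
Step 7 — Real power: P = Re(S) = 2.016 W.
Step 8 — Reactive power: Q = Im(S) = 2.069 VAR.
Step 9 — Apparent power: |S| = 2.889 VA.
Step 10 — Power factor: PF = P/|S| = 0.6978 (lagging).

(a) P = 2.016 W  (b) Q = 2.069 VAR  (c) S = 2.889 VA  (d) PF = 0.6978 (lagging)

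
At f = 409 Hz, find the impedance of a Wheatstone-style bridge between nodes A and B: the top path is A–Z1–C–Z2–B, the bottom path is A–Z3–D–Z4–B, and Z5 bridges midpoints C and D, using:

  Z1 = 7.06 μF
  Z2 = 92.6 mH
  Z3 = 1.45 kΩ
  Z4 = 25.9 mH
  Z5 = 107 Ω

Step 1 — Angular frequency: ω = 2π·f = 2π·409 = 2570 rad/s.
Step 2 — Component impedances:
  Z1: Z = 1/(jωC) = -j/(ω·C) = 0 - j55.12 Ω
  Z2: Z = jωL = j·2570·0.0926 = 0 + j238 Ω
  Z3: Z = R = 1450 Ω
  Z4: Z = jωL = j·2570·0.0259 = 0 + j66.56 Ω
  Z5: Z = R = 107 Ω
Step 3 — Bridge requires nodal analysis (the Z5 bridge couples midpoints C and D, so the two paths cannot be reduced to a simple series/parallel combination). Setting node B to ground and injecting 1 A at node A, the 3-node admittance system at A, C, D solves to V_A = Z_AB = 55.08 + j20.08 Ω = 58.62∠20.0° Ω.

Z = 55.08 + j20.08 Ω = 58.62∠20.0° Ω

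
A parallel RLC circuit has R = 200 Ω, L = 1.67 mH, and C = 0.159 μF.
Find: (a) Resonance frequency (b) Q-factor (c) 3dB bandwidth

Step 1 — Resonance: ω₀ = 1/√(LC) = 1/√(0.00167·1.59e-07) = 6.137e+04 rad/s.
Step 2 — f₀ = ω₀/(2π) = 9767 Hz.
Step 3 — Parallel Q: Q = R/(ω₀L) = 200/(6.137e+04·0.00167) = 1.952.
Step 4 — Bandwidth: Δω = ω₀/Q = 3.145e+04 rad/s; BW = Δω/(2π) = 5005 Hz.

(a) f₀ = 9767 Hz  (b) Q = 1.952  (c) BW = 5005 Hz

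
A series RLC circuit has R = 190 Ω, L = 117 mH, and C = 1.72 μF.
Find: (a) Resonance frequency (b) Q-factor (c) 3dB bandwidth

Step 1 — Resonance condition Im(Z)=0 gives ω₀ = 1/√(LC).
Step 2 — ω₀ = 1/√(0.117·1.72e-06) = 2229 rad/s.
Step 3 — f₀ = ω₀/(2π) = 354.8 Hz.
Step 4 — Series Q: Q = ω₀L/R = 2229·0.117/190 = 1.373.
Step 5 — 3dB bandwidth: Δω = ω₀/Q = 1624 rad/s; BW = Δω/(2π) = 258.5 Hz.

(a) f₀ = 354.8 Hz  (b) Q = 1.373  (c) BW = 258.5 Hz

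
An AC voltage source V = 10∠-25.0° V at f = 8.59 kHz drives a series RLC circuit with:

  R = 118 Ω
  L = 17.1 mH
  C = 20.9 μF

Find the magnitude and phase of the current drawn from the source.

Step 1 — Angular frequency: ω = 2π·f = 2π·8590 = 5.397e+04 rad/s.
Step 2 — Component impedances:
  R: Z = R = 118 Ω
  L: Z = jωL = j·5.397e+04·0.0171 = 0 + j922.9 Ω
  C: Z = 1/(jωC) = -j/(ω·C) = 0 - j0.8865 Ω
Step 3 — Series combination: Z_total = R + L + C = 118 + j922 Ω = 929.6∠82.7° Ω.
Step 4 — Source phasor: V = 10∠-25.0° V = 9.063 - j4.226 V.
Step 5 — Ohm's law: I = V / Z_total = (9.063 - j4.226) / (118 + j922) = -0.003272 - j0.01025 A.
Step 6 — Convert to polar: |I| = 0.01076 A, ∠I = -107.7°.

I = 0.01076∠-107.7° A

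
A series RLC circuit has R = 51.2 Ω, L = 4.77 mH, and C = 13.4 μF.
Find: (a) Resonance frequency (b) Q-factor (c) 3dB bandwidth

Step 1 — Resonance: ω₀ = 1/√(LC) = 1/√(0.00477·1.34e-05) = 3955 rad/s.
Step 2 — f₀ = ω₀/(2π) = 629.5 Hz.
Step 3 — Series Q: Q = ω₀L/R = 3955·0.00477/51.2 = 0.3685.
Step 4 — Bandwidth: Δω = ω₀/Q = 1.073e+04 rad/s; BW = Δω/(2π) = 1708 Hz.

(a) f₀ = 629.5 Hz  (b) Q = 0.3685  (c) BW = 1708 Hz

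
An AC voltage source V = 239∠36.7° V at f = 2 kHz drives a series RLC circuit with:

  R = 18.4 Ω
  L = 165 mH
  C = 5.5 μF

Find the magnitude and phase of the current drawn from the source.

Step 1 — Angular frequency: ω = 2π·f = 2π·2000 = 1.257e+04 rad/s.
Step 2 — Component impedances:
  R: Z = R = 18.4 Ω
  L: Z = jωL = j·1.257e+04·0.165 = 0 + j2073 Ω
  C: Z = 1/(jωC) = -j/(ω·C) = 0 - j14.47 Ω
Step 3 — Series combination: Z_total = R + L + C = 18.4 + j2059 Ω = 2059∠89.5° Ω.
Step 4 — Source phasor: V = 239∠36.7° V = 191.6 + j142.8 V.
Step 5 — Ohm's law: I = V / Z_total = (191.6 + j142.8) / (18.4 + j2059) = 0.0702 - j0.09244 A.
Step 6 — Convert to polar: |I| = 0.1161 A, ∠I = -52.8°.

I = 0.1161∠-52.8° A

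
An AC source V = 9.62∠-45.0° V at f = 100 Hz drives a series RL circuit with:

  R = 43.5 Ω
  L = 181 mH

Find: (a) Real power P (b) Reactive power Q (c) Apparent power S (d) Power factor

Step 1 — Angular frequency: ω = 2π·f = 2π·100 = 628.3 rad/s.
Step 2 — Component impedances:
  R: Z = R = 43.5 Ω
  L: Z = jωL = j·628.3·0.181 = 0 + j113.7 Ω
Step 3 — Series combination: Z_total = R + L = 43.5 + j113.7 Ω = 121.8∠69.1° Ω.
Step 4 — Source phasor: V = 9.62∠-45.0° V = 6.802 - j6.802 V.
Step 5 — Current: I = V / Z = -0.03222 - j0.07214 A = 0.07901∠-114.1° A.
Step 6 — Complex power: S = V·I* = 0.2715 + j0.7099 VA.
Step 7 — Real power: P = Re(S) = 0.2715 W.
Step 8 — Reactive power: Q = Im(S) = 0.7099 VAR.
Step 9 — Apparent power: |S| = 0.76 VA.
Step 10 — Power factor: PF = P/|S| = 0.3573 (lagging).

(a) P = 0.2715 W  (b) Q = 0.7099 VAR  (c) S = 0.76 VA  (d) PF = 0.3573 (lagging)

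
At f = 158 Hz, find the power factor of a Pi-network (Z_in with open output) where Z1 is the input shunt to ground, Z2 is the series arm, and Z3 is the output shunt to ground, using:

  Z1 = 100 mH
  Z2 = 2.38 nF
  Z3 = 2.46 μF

Step 1 — Angular frequency: ω = 2π·f = 2π·158 = 992.7 rad/s.
Step 2 — Component impedances:
  Z1: Z = jωL = j·992.7·0.1 = 0 + j99.27 Ω
  Z2: Z = 1/(jωC) = -j/(ω·C) = 0 - j4.232e+05 Ω
  Z3: Z = 1/(jωC) = -j/(ω·C) = 0 - j409.5 Ω
Step 3 — With open output, the series arm Z2 and the output shunt Z3 appear in series to ground: Z2 + Z3 = 0 - j4.236e+05 Ω.
Step 4 — Parallel with input shunt Z1: Z_in = Z1 || (Z2 + Z3) = 0 + j99.3 Ω = 99.3∠90.0° Ω.
Step 5 — Power factor: PF = cos(φ) = Re(Z)/|Z| = -0/99.3 = -0.
Step 6 — Type: Im(Z) = 99.3 ⇒ lagging (phase φ = 90.0°).

PF = -0 (lagging, φ = 90.0°)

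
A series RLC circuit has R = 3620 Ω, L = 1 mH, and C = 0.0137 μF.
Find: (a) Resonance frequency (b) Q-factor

Step 1 — Resonance condition Im(Z)=0 gives ω₀ = 1/√(LC).
Step 2 — ω₀ = 1/√(0.001·1.37e-08) = 2.702e+05 rad/s.
Step 3 — f₀ = ω₀/(2π) = 4.3e+04 Hz.
Step 4 — Series Q: Q = ω₀L/R = 2.702e+05·0.001/3620 = 0.07463.

(a) f₀ = 4.3e+04 Hz  (b) Q = 0.07463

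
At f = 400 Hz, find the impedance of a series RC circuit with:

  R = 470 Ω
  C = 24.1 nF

Step 1 — Angular frequency: ω = 2π·f = 2π·400 = 2513 rad/s.
Step 2 — Component impedances:
  R: Z = R = 470 Ω
  C: Z = 1/(jωC) = -j/(ω·C) = 0 - j1.651e+04 Ω
Step 3 — Series combination: Z_total = R + C = 470 - j1.651e+04 Ω = 1.652e+04∠-88.4° Ω.

Z = 470 - j1.651e+04 Ω = 1.652e+04∠-88.4° Ω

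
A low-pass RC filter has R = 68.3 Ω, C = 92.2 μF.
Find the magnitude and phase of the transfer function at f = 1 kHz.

Step 1 — Angular frequency: ω = 2π·1000 = 6283 rad/s.
Step 2 — Transfer function: H(jω) = 1/(1 + jωRC).
Step 3 — Denominator: 1 + jωRC = 1 + j·6283·68.3·9.22e-05 = 1 + j39.57.
Step 4 — H = 0.0006384 - j0.02526.
Step 5 — Magnitude: |H| = 0.02527 (-31.9 dB); phase: φ = -88.6°.

|H| = 0.02527 (-31.9 dB), φ = -88.6°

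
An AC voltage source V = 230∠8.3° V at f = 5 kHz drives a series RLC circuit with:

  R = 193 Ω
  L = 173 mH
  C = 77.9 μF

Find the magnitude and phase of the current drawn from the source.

Step 1 — Angular frequency: ω = 2π·f = 2π·5000 = 3.142e+04 rad/s.
Step 2 — Component impedances:
  R: Z = R = 193 Ω
  L: Z = jωL = j·3.142e+04·0.173 = 0 + j5435 Ω
  C: Z = 1/(jωC) = -j/(ω·C) = 0 - j0.4086 Ω
Step 3 — Series combination: Z_total = R + L + C = 193 + j5435 Ω = 5438∠88.0° Ω.
Step 4 — Source phasor: V = 230∠8.3° V = 227.6 + j33.2 V.
Step 5 — Ohm's law: I = V / Z_total = (227.6 + j33.2) / (193 + j5435) = 0.007587 - j0.04161 A.
Step 6 — Convert to polar: |I| = 0.0423 A, ∠I = -79.7°.

I = 0.0423∠-79.7° A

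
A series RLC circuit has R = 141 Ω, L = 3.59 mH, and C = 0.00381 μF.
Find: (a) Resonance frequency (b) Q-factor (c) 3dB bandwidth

Step 1 — Resonance condition Im(Z)=0 gives ω₀ = 1/√(LC).
Step 2 — ω₀ = 1/√(0.00359·3.81e-09) = 2.704e+05 rad/s.
Step 3 — f₀ = ω₀/(2π) = 4.303e+04 Hz.
Step 4 — Series Q: Q = ω₀L/R = 2.704e+05·0.00359/141 = 6.884.
Step 5 — 3dB bandwidth: Δω = ω₀/Q = 3.928e+04 rad/s; BW = Δω/(2π) = 6251 Hz.

(a) f₀ = 4.303e+04 Hz  (b) Q = 6.884  (c) BW = 6251 Hz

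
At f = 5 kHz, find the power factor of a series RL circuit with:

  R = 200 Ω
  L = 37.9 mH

Step 1 — Angular frequency: ω = 2π·f = 2π·5000 = 3.142e+04 rad/s.
Step 2 — Component impedances:
  R: Z = R = 200 Ω
  L: Z = jωL = j·3.142e+04·0.0379 = 0 + j1191 Ω
Step 3 — Series combination: Z_total = R + L = 200 + j1191 Ω = 1207∠80.5° Ω.
Step 4 — Power factor: PF = cos(φ) = Re(Z)/|Z| = 200/1207 = 0.1657.
Step 5 — Type: Im(Z) = 1191 ⇒ lagging (phase φ = 80.5°).

PF = 0.1657 (lagging, φ = 80.5°)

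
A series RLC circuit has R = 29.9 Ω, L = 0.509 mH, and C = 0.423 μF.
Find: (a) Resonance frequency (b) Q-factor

Step 1 — Resonance condition Im(Z)=0 gives ω₀ = 1/√(LC).
Step 2 — ω₀ = 1/√(0.000509·4.23e-07) = 6.815e+04 rad/s.
Step 3 — f₀ = ω₀/(2π) = 1.085e+04 Hz.
Step 4 — Series Q: Q = ω₀L/R = 6.815e+04·0.000509/29.9 = 1.16.

(a) f₀ = 1.085e+04 Hz  (b) Q = 1.16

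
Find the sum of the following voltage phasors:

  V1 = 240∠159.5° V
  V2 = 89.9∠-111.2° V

Step 1 — Convert each phasor to rectangular form:
  V1 = 240·(cos(159.5°) + j·sin(159.5°)) = -224.8 + j84.05 V
  V2 = 89.9·(cos(-111.2°) + j·sin(-111.2°)) = -32.51 - j83.82 V
Step 2 — Sum components: V_total = -257.3 + j0.2339 V.
Step 3 — Convert to polar: |V_total| = 257.3 V, ∠V_total = 179.9°.

V_total = 257.3∠179.9° V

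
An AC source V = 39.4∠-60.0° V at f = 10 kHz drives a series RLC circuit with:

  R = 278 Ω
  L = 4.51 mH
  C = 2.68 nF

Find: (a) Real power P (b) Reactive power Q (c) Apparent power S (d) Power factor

Step 1 — Angular frequency: ω = 2π·f = 2π·1e+04 = 6.283e+04 rad/s.
Step 2 — Component impedances:
  R: Z = R = 278 Ω
  L: Z = jωL = j·6.283e+04·0.00451 = 0 + j283.4 Ω
  C: Z = 1/(jωC) = -j/(ω·C) = 0 - j5939 Ω
Step 3 — Series combination: Z_total = R + L + C = 278 - j5655 Ω = 5662∠-87.2° Ω.
Step 4 — Source phasor: V = 39.4∠-60.0° V = 19.7 - j34.12 V.
Step 5 — Current: I = V / Z = 0.00619 + j0.003179 A = 0.006959∠27.2° A.
Step 6 — Complex power: S = V·I* = 0.01346 - j0.2738 VA.
Step 7 — Real power: P = Re(S) = 0.01346 W.
Step 8 — Reactive power: Q = Im(S) = -0.2738 VAR.
Step 9 — Apparent power: |S| = 0.2742 VA.
Step 10 — Power factor: PF = P/|S| = 0.0491 (leading).

(a) P = 0.01346 W  (b) Q = -0.2738 VAR  (c) S = 0.2742 VA  (d) PF = 0.0491 (leading)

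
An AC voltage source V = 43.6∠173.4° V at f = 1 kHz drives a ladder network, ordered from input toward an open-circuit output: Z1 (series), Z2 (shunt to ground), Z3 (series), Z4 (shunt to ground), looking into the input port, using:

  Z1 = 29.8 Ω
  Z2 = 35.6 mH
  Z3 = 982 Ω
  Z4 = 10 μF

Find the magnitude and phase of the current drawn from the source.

Step 1 — Angular frequency: ω = 2π·f = 2π·1000 = 6283 rad/s.
Step 2 — Component impedances:
  Z1: Z = R = 29.8 Ω
  Z2: Z = jωL = j·6283·0.0356 = 0 + j223.7 Ω
  Z3: Z = R = 982 Ω
  Z4: Z = 1/(jωC) = -j/(ω·C) = 0 - j15.92 Ω
Step 3 — Ladder network (open output): work backward from the far end, alternating series and parallel combinations. Z_in = 78.57 + j213.4 Ω = 227.4∠69.8° Ω.
Step 4 — Source phasor: V = 43.6∠173.4° V = -43.31 + j5.011 V.
Step 5 — Ohm's law: I = V / Z_total = (-43.31 + j5.011) / (78.57 + j213.4) = -0.04514 + j0.1864 A.
Step 6 — Convert to polar: |I| = 0.1918 A, ∠I = 103.6°.

I = 0.1918∠103.6° A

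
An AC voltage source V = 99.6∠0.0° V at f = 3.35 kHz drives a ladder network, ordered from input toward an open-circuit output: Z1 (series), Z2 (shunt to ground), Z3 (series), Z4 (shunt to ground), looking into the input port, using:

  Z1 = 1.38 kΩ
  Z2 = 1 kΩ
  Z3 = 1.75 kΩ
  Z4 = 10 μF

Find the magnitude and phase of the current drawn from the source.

Step 1 — Angular frequency: ω = 2π·f = 2π·3350 = 2.105e+04 rad/s.
Step 2 — Component impedances:
  Z1: Z = R = 1380 Ω
  Z2: Z = R = 1000 Ω
  Z3: Z = R = 1750 Ω
  Z4: Z = 1/(jωC) = -j/(ω·C) = 0 - j4.751 Ω
Step 3 — Ladder network (open output): work backward from the far end, alternating series and parallel combinations. Z_in = 2016 - j0.6282 Ω = 2016∠-0.0° Ω.
Step 4 — Source phasor: V = 99.6∠0.0° V = 99.6 V.
Step 5 — Ohm's law: I = V / Z_total = (99.6) / (2016 - j0.6282) = 0.0494 + j1.539e-05 A.
Step 6 — Convert to polar: |I| = 0.0494 A, ∠I = 0.0°.

I = 0.0494∠0.0° A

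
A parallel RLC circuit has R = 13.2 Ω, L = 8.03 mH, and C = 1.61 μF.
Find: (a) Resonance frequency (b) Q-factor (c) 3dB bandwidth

Step 1 — Resonance: ω₀ = 1/√(LC) = 1/√(0.00803·1.61e-06) = 8795 rad/s.
Step 2 — f₀ = ω₀/(2π) = 1400 Hz.
Step 3 — Parallel Q: Q = R/(ω₀L) = 13.2/(8795·0.00803) = 0.1869.
Step 4 — Bandwidth: Δω = ω₀/Q = 4.705e+04 rad/s; BW = Δω/(2π) = 7489 Hz.

(a) f₀ = 1400 Hz  (b) Q = 0.1869  (c) BW = 7489 Hz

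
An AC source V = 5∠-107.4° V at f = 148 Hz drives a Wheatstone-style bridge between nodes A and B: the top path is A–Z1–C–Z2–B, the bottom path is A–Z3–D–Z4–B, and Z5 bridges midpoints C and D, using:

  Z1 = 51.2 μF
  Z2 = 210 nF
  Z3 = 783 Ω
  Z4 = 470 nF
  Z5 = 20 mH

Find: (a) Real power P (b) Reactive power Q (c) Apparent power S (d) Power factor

Step 1 — Angular frequency: ω = 2π·f = 2π·148 = 929.9 rad/s.
Step 2 — Component impedances:
  Z1: Z = 1/(jωC) = -j/(ω·C) = 0 - j21 Ω
  Z2: Z = 1/(jωC) = -j/(ω·C) = 0 - j5121 Ω
  Z3: Z = R = 783 Ω
  Z4: Z = 1/(jωC) = -j/(ω·C) = 0 - j2288 Ω
  Z5: Z = jωL = j·929.9·0.02 = 0 + j18.6 Ω
Step 3 — Bridge requires nodal analysis (the Z5 bridge couples midpoints C and D, so the two paths cannot be reduced to a simple series/parallel combination). Setting node B to ground and injecting 1 A at node A, the 3-node admittance system at A, C, D solves to V_A = Z_AB = 0.08413 - j1594 Ω = 1594∠-90.0° Ω.
Step 4 — Source phasor: V = 5∠-107.4° V = -1.495 - j4.771 V.
Step 5 — Current: I = V / Z = 0.002994 - j0.0009385 A = 0.003138∠-17.4° A.
Step 6 — Complex power: S = V·I* = 8.283e-07 - j0.01569 VA.
Step 7 — Real power: P = Re(S) = 8.283e-07 W.
Step 8 — Reactive power: Q = Im(S) = -0.01569 VAR.
Step 9 — Apparent power: |S| = 0.01569 VA.
Step 10 — Power factor: PF = P/|S| = 5.28e-05 (leading).

(a) P = 8.283e-07 W  (b) Q = -0.01569 VAR  (c) S = 0.01569 VA  (d) PF = 5.28e-05 (leading)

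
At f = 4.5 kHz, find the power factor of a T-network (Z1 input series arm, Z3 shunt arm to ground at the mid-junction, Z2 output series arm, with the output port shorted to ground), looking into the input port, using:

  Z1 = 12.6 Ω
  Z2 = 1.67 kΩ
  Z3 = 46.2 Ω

Step 1 — Angular frequency: ω = 2π·f = 2π·4500 = 2.827e+04 rad/s.
Step 2 — Component impedances:
  Z1: Z = R = 12.6 Ω
  Z2: Z = R = 1670 Ω
  Z3: Z = R = 46.2 Ω
Step 3 — With the output port shorted to ground, the output series arm Z2 runs from the junction to ground; the shunt arm Z3 also runs from the junction to ground. They appear in parallel: Z3 || Z2 = 44.96 Ω.
Step 4 — Series with input arm Z1: Z_in = Z1 + (Z3 || Z2) = 57.56 Ω = 57.56∠0.0° Ω.
Step 5 — Power factor: PF = cos(φ) = Re(Z)/|Z| = 57.56/57.56 = 1.
Step 6 — Type: Im(Z) = 0 ⇒ unity (phase φ = 0.0°).

PF = 1 (unity, φ = 0.0°)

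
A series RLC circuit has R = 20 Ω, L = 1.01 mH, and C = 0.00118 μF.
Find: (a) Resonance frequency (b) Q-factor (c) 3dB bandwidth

Step 1 — Resonance condition Im(Z)=0 gives ω₀ = 1/√(LC).
Step 2 — ω₀ = 1/√(0.00101·1.18e-09) = 9.16e+05 rad/s.
Step 3 — f₀ = ω₀/(2π) = 1.458e+05 Hz.
Step 4 — Series Q: Q = ω₀L/R = 9.16e+05·0.00101/20 = 46.26.
Step 5 — 3dB bandwidth: Δω = ω₀/Q = 1.98e+04 rad/s; BW = Δω/(2π) = 3152 Hz.

(a) f₀ = 1.458e+05 Hz  (b) Q = 46.26  (c) BW = 3152 Hz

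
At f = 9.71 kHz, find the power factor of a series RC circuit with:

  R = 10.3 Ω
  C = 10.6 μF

Step 1 — Angular frequency: ω = 2π·f = 2π·9710 = 6.101e+04 rad/s.
Step 2 — Component impedances:
  R: Z = R = 10.3 Ω
  C: Z = 1/(jωC) = -j/(ω·C) = 0 - j1.546 Ω
Step 3 — Series combination: Z_total = R + C = 10.3 - j1.546 Ω = 10.42∠-8.5° Ω.
Step 4 — Power factor: PF = cos(φ) = Re(Z)/|Z| = 10.3/10.4154 = 0.9889.
Step 5 — Type: Im(Z) = -1.546 ⇒ leading (phase φ = -8.5°).

PF = 0.9889 (leading, φ = -8.5°)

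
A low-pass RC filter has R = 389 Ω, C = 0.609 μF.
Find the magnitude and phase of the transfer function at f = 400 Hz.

Step 1 — Angular frequency: ω = 2π·400 = 2513 rad/s.
Step 2 — Transfer function: H(jω) = 1/(1 + jωRC).
Step 3 — Denominator: 1 + jωRC = 1 + j·2513·389·6.09e-07 = 1 + j0.5954.
Step 4 — H = 0.7383 - j0.4396.
Step 5 — Magnitude: |H| = 0.8592 (-1.3 dB); phase: φ = -30.8°.

|H| = 0.8592 (-1.3 dB), φ = -30.8°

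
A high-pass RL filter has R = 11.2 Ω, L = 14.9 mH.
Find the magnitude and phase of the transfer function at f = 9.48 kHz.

Step 1 — Angular frequency: ω = 2π·9480 = 5.956e+04 rad/s.
Step 2 — Transfer function: H(jω) = jωL/(R + jωL).
Step 3 — Numerator jωL = j·887.5; denominator R + jωL = 11.2 + j887.5.
Step 4 — H = 0.9998 + j0.01262.
Step 5 — Magnitude: |H| = 0.9999 (-0.0 dB); phase: φ = 0.7°.

|H| = 0.9999 (-0.0 dB), φ = 0.7°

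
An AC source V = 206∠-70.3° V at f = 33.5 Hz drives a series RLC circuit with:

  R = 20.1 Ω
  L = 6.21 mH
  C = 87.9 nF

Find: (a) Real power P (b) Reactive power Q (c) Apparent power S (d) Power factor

Step 1 — Angular frequency: ω = 2π·f = 2π·33.5 = 210.5 rad/s.
Step 2 — Component impedances:
  R: Z = R = 20.1 Ω
  L: Z = jωL = j·210.5·0.00621 = 0 + j1.307 Ω
  C: Z = 1/(jωC) = -j/(ω·C) = 0 - j5.405e+04 Ω
Step 3 — Series combination: Z_total = R + L + C = 20.1 - j5.405e+04 Ω = 5.405e+04∠-90.0° Ω.
Step 4 — Source phasor: V = 206∠-70.3° V = 69.44 - j193.9 V.
Step 5 — Current: I = V / Z = 0.003589 + j0.001283 A = 0.003811∠19.7° A.
Step 6 — Complex power: S = V·I* = 0.000292 - j0.7852 VA.
Step 7 — Real power: P = Re(S) = 0.000292 W.
Step 8 — Reactive power: Q = Im(S) = -0.7852 VAR.
Step 9 — Apparent power: |S| = 0.7852 VA.
Step 10 — Power factor: PF = P/|S| = 0.0003719 (leading).

(a) P = 0.000292 W  (b) Q = -0.7852 VAR  (c) S = 0.7852 VA  (d) PF = 0.0003719 (leading)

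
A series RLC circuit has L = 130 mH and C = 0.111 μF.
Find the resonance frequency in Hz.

Step 1 — Resonance condition Im(Z)=0 gives ω₀ = 1/√(LC).
Step 2 — ω₀ = 1/√(0.13·1.11e-07) = 8325 rad/s.
Step 3 — f₀ = ω₀/(2π) = 1325 Hz.

f₀ = 1325 Hz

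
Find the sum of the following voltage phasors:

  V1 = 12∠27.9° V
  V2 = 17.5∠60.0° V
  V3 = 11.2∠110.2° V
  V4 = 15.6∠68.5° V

Step 1 — Convert each phasor to rectangular form:
  V1 = 12·(cos(27.9°) + j·sin(27.9°)) = 10.61 + j5.615 V
  V2 = 17.5·(cos(60.0°) + j·sin(60.0°)) = 8.75 + j15.16 V
  V3 = 11.2·(cos(110.2°) + j·sin(110.2°)) = -3.867 + j10.51 V
  V4 = 15.6·(cos(68.5°) + j·sin(68.5°)) = 5.717 + j14.51 V
Step 2 — Sum components: V_total = 21.21 + j45.8 V.
Step 3 — Convert to polar: |V_total| = 50.47 V, ∠V_total = 65.2°.

V_total = 50.47∠65.2° V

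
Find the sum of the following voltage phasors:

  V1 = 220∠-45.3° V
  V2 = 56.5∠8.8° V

Step 1 — Convert each phasor to rectangular form:
  V1 = 220·(cos(-45.3°) + j·sin(-45.3°)) = 154.7 - j156.4 V
  V2 = 56.5·(cos(8.8°) + j·sin(8.8°)) = 55.83 + j8.644 V
Step 2 — Sum components: V_total = 210.6 - j147.7 V.
Step 3 — Convert to polar: |V_total| = 257.2 V, ∠V_total = -35.1°.

V_total = 257.2∠-35.1° V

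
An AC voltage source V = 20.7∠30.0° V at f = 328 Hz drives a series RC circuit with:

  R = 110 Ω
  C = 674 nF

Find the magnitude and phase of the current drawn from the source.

Step 1 — Angular frequency: ω = 2π·f = 2π·328 = 2061 rad/s.
Step 2 — Component impedances:
  R: Z = R = 110 Ω
  C: Z = 1/(jωC) = -j/(ω·C) = 0 - j719.9 Ω
Step 3 — Series combination: Z_total = R + C = 110 - j719.9 Ω = 728.3∠-81.3° Ω.
Step 4 — Source phasor: V = 20.7∠30.0° V = 17.93 + j10.35 V.
Step 5 — Ohm's law: I = V / Z_total = (17.93 + j10.35) / (110 - j719.9) = -0.01033 + j0.02648 A.
Step 6 — Convert to polar: |I| = 0.02842 A, ∠I = 111.3°.

I = 0.02842∠111.3° A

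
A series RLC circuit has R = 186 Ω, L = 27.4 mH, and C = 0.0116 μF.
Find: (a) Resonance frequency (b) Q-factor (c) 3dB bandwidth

Step 1 — Resonance: ω₀ = 1/√(LC) = 1/√(0.0274·1.16e-08) = 5.609e+04 rad/s.
Step 2 — f₀ = ω₀/(2π) = 8927 Hz.
Step 3 — Series Q: Q = ω₀L/R = 5.609e+04·0.0274/186 = 8.263.
Step 4 — Bandwidth: Δω = ω₀/Q = 6788 rad/s; BW = Δω/(2π) = 1080 Hz.

(a) f₀ = 8927 Hz  (b) Q = 8.263  (c) BW = 1080 Hz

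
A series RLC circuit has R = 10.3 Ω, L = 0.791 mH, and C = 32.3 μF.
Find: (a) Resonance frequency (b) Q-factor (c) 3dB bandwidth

Step 1 — Resonance: ω₀ = 1/√(LC) = 1/√(0.000791·3.23e-05) = 6256 rad/s.
Step 2 — f₀ = ω₀/(2π) = 995.7 Hz.
Step 3 — Series Q: Q = ω₀L/R = 6256·0.000791/10.3 = 0.4805.
Step 4 — Bandwidth: Δω = ω₀/Q = 1.302e+04 rad/s; BW = Δω/(2π) = 2072 Hz.

(a) f₀ = 995.7 Hz  (b) Q = 0.4805  (c) BW = 2072 Hz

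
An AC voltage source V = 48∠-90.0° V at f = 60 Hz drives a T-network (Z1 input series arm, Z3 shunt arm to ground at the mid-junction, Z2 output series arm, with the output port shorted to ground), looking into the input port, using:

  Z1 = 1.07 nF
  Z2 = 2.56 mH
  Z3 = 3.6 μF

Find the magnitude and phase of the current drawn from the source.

Step 1 — Angular frequency: ω = 2π·f = 2π·60 = 377 rad/s.
Step 2 — Component impedances:
  Z1: Z = 1/(jωC) = -j/(ω·C) = 0 - j2.479e+06 Ω
  Z2: Z = jωL = j·377·0.00256 = 0 + j0.9651 Ω
  Z3: Z = 1/(jωC) = -j/(ω·C) = 0 - j736.8 Ω
Step 3 — With the output port shorted to ground, the output series arm Z2 runs from the junction to ground; the shunt arm Z3 also runs from the junction to ground. They appear in parallel: Z3 || Z2 = 0 + j0.9664 Ω.
Step 4 — Series with input arm Z1: Z_in = Z1 + (Z3 || Z2) = 0 - j2.479e+06 Ω = 2.479e+06∠-90.0° Ω.
Step 5 — Source phasor: V = 48∠-90.0° V = 0 - j48 V.
Step 6 — Ohm's law: I = V / Z_total = (0 - j48) / (0 - j2.479e+06) = 1.936e-05 A.
Step 7 — Convert to polar: |I| = 1.936e-05 A, ∠I = 0.0°.

I = 1.936e-05∠0.0° A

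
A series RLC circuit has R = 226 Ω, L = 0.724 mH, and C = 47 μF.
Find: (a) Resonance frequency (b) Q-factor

Step 1 — Resonance condition Im(Z)=0 gives ω₀ = 1/√(LC).
Step 2 — ω₀ = 1/√(0.000724·4.7e-05) = 5421 rad/s.
Step 3 — f₀ = ω₀/(2π) = 862.8 Hz.
Step 4 — Series Q: Q = ω₀L/R = 5421·0.000724/226 = 0.01737.

(a) f₀ = 862.8 Hz  (b) Q = 0.01737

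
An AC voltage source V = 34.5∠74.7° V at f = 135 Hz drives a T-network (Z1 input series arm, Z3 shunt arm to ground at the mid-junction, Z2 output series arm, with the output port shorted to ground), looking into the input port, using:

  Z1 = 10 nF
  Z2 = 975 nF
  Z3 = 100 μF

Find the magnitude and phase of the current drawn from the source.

Step 1 — Angular frequency: ω = 2π·f = 2π·135 = 848.2 rad/s.
Step 2 — Component impedances:
  Z1: Z = 1/(jωC) = -j/(ω·C) = 0 - j1.179e+05 Ω
  Z2: Z = 1/(jωC) = -j/(ω·C) = 0 - j1209 Ω
  Z3: Z = 1/(jωC) = -j/(ω·C) = 0 - j11.79 Ω
Step 3 — With the output port shorted to ground, the output series arm Z2 runs from the junction to ground; the shunt arm Z3 also runs from the junction to ground. They appear in parallel: Z3 || Z2 = 0 - j11.68 Ω.
Step 4 — Series with input arm Z1: Z_in = Z1 + (Z3 || Z2) = 0 - j1.179e+05 Ω = 1.179e+05∠-90.0° Ω.
Step 5 — Source phasor: V = 34.5∠74.7° V = 9.104 + j33.28 V.
Step 6 — Ohm's law: I = V / Z_total = (9.104 + j33.28) / (0 - j1.179e+05) = -0.0002822 + j7.721e-05 A.
Step 7 — Convert to polar: |I| = 0.0002926 A, ∠I = 164.7°.

I = 0.0002926∠164.7° A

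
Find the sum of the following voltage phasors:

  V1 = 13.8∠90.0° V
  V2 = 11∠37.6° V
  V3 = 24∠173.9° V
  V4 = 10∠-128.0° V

Step 1 — Convert each phasor to rectangular form:
  V1 = 13.8·(cos(90.0°) + j·sin(90.0°)) = 0 + j13.8 V
  V2 = 11·(cos(37.6°) + j·sin(37.6°)) = 8.715 + j6.712 V
  V3 = 24·(cos(173.9°) + j·sin(173.9°)) = -23.86 + j2.55 V
  V4 = 10·(cos(-128.0°) + j·sin(-128.0°)) = -6.157 - j7.88 V
Step 2 — Sum components: V_total = -21.31 + j15.18 V.
Step 3 — Convert to polar: |V_total| = 26.16 V, ∠V_total = 144.5°.

V_total = 26.16∠144.5° V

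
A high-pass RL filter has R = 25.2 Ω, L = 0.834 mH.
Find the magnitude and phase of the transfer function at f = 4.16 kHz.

Step 1 — Angular frequency: ω = 2π·4160 = 2.614e+04 rad/s.
Step 2 — Transfer function: H(jω) = jωL/(R + jωL).
Step 3 — Numerator jωL = j·21.8; denominator R + jωL = 25.2 + j21.8.
Step 4 — H = 0.428 + j0.4948.
Step 5 — Magnitude: |H| = 0.6542 (-3.7 dB); phase: φ = 49.1°.

|H| = 0.6542 (-3.7 dB), φ = 49.1°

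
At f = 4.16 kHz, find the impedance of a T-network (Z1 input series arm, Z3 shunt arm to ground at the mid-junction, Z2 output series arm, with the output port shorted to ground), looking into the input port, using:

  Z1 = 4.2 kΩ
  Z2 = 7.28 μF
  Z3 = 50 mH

Step 1 — Angular frequency: ω = 2π·f = 2π·4160 = 2.614e+04 rad/s.
Step 2 — Component impedances:
  Z1: Z = R = 4200 Ω
  Z2: Z = 1/(jωC) = -j/(ω·C) = 0 - j5.255 Ω
  Z3: Z = jωL = j·2.614e+04·0.05 = 0 + j1307 Ω
Step 3 — With the output port shorted to ground, the output series arm Z2 runs from the junction to ground; the shunt arm Z3 also runs from the junction to ground. They appear in parallel: Z3 || Z2 = 0 - j5.276 Ω.
Step 4 — Series with input arm Z1: Z_in = Z1 + (Z3 || Z2) = 4200 - j5.276 Ω = 4200∠-0.1° Ω.

Z = 4200 - j5.276 Ω = 4200∠-0.1° Ω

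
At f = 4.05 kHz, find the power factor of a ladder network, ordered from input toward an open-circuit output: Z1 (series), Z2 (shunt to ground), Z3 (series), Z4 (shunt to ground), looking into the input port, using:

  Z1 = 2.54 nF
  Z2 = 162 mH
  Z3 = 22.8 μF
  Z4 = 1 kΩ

Step 1 — Angular frequency: ω = 2π·f = 2π·4050 = 2.545e+04 rad/s.
Step 2 — Component impedances:
  Z1: Z = 1/(jωC) = -j/(ω·C) = 0 - j1.547e+04 Ω
  Z2: Z = jωL = j·2.545e+04·0.162 = 0 + j4122 Ω
  Z3: Z = 1/(jωC) = -j/(ω·C) = 0 - j1.724 Ω
  Z4: Z = R = 1000 Ω
Step 3 — Ladder network (open output): work backward from the far end, alternating series and parallel combinations. Z_in = 945.2 - j1.524e+04 Ω = 1.527e+04∠-86.5° Ω.
Step 4 — Power factor: PF = cos(φ) = Re(Z)/|Z| = 945.173/15273.1 = 0.06188.
Step 5 — Type: Im(Z) = -1.524e+04 ⇒ leading (phase φ = -86.5°).

PF = 0.06188 (leading, φ = -86.5°)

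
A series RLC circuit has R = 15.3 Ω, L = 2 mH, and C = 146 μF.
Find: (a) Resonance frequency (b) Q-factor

Step 1 — Resonance condition Im(Z)=0 gives ω₀ = 1/√(LC).
Step 2 — ω₀ = 1/√(0.002·0.000146) = 1851 rad/s.
Step 3 — f₀ = ω₀/(2π) = 294.5 Hz.
Step 4 — Series Q: Q = ω₀L/R = 1851·0.002/15.3 = 0.2419.

(a) f₀ = 294.5 Hz  (b) Q = 0.2419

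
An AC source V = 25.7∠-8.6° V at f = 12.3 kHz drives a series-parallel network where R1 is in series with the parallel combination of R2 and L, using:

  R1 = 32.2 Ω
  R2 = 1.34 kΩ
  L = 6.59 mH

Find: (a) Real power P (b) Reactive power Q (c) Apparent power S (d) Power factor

Step 1 — Angular frequency: ω = 2π·f = 2π·1.23e+04 = 7.728e+04 rad/s.
Step 2 — Component impedances:
  R1: Z = R = 32.2 Ω
  R2: Z = R = 1340 Ω
  L: Z = jωL = j·7.728e+04·0.00659 = 0 + j509.3 Ω
Step 3 — Parallel branch: R2 || L = 1/(1/R2 + 1/L) = 169.1 + j445 Ω.
Step 4 — Series with R1: Z_total = R1 + (R2 || L) = 201.3 + j445 Ω = 488.4∠65.7° Ω.
Step 5 — Source phasor: V = 25.7∠-8.6° V = 25.41 - j3.843 V.
Step 6 — Current: I = V / Z = 0.01428 - j0.05064 A = 0.05262∠-74.3° A.
Step 7 — Complex power: S = V·I* = 0.5574 + j1.232 VA.
Step 8 — Real power: P = Re(S) = 0.5574 W.
Step 9 — Reactive power: Q = Im(S) = 1.232 VAR.
Step 10 — Apparent power: |S| = 1.352 VA.
Step 11 — Power factor: PF = P/|S| = 0.4122 (lagging).

(a) P = 0.5574 W  (b) Q = 1.232 VAR  (c) S = 1.352 VA  (d) PF = 0.4122 (lagging)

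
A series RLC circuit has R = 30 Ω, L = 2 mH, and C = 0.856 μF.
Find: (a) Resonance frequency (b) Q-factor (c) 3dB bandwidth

Step 1 — Resonance condition Im(Z)=0 gives ω₀ = 1/√(LC).
Step 2 — ω₀ = 1/√(0.002·8.56e-07) = 2.417e+04 rad/s.
Step 3 — f₀ = ω₀/(2π) = 3847 Hz.
Step 4 — Series Q: Q = ω₀L/R = 2.417e+04·0.002/30 = 1.611.
Step 5 — 3dB bandwidth: Δω = ω₀/Q = 1.5e+04 rad/s; BW = Δω/(2π) = 2387 Hz.

(a) f₀ = 3847 Hz  (b) Q = 1.611  (c) BW = 2387 Hz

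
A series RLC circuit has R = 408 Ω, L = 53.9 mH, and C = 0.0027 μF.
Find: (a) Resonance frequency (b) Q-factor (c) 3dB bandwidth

Step 1 — Resonance condition Im(Z)=0 gives ω₀ = 1/√(LC).
Step 2 — ω₀ = 1/√(0.0539·2.7e-09) = 8.289e+04 rad/s.
Step 3 — f₀ = ω₀/(2π) = 1.319e+04 Hz.
Step 4 — Series Q: Q = ω₀L/R = 8.289e+04·0.0539/408 = 10.95.
Step 5 — 3dB bandwidth: Δω = ω₀/Q = 7570 rad/s; BW = Δω/(2π) = 1205 Hz.

(a) f₀ = 1.319e+04 Hz  (b) Q = 10.95  (c) BW = 1205 Hz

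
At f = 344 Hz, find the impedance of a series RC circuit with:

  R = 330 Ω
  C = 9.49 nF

Step 1 — Angular frequency: ω = 2π·f = 2π·344 = 2161 rad/s.
Step 2 — Component impedances:
  R: Z = R = 330 Ω
  C: Z = 1/(jωC) = -j/(ω·C) = 0 - j4.875e+04 Ω
Step 3 — Series combination: Z_total = R + C = 330 - j4.875e+04 Ω = 4.875e+04∠-89.6° Ω.

Z = 330 - j4.875e+04 Ω = 4.875e+04∠-89.6° Ω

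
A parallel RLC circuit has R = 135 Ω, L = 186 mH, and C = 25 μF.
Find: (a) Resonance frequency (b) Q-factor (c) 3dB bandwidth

Step 1 — Resonance: ω₀ = 1/√(LC) = 1/√(0.186·2.5e-05) = 463.7 rad/s.
Step 2 — f₀ = ω₀/(2π) = 73.81 Hz.
Step 3 — Parallel Q: Q = R/(ω₀L) = 135/(463.7·0.186) = 1.565.
Step 4 — Bandwidth: Δω = ω₀/Q = 296.3 rad/s; BW = Δω/(2π) = 47.16 Hz.

(a) f₀ = 73.81 Hz  (b) Q = 1.565  (c) BW = 47.16 Hz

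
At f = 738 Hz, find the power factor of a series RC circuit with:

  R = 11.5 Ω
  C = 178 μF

Step 1 — Angular frequency: ω = 2π·f = 2π·738 = 4637 rad/s.
Step 2 — Component impedances:
  R: Z = R = 11.5 Ω
  C: Z = 1/(jωC) = -j/(ω·C) = 0 - j1.212 Ω
Step 3 — Series combination: Z_total = R + C = 11.5 - j1.212 Ω = 11.56∠-6.0° Ω.
Step 4 — Power factor: PF = cos(φ) = Re(Z)/|Z| = 11.5/11.564 = 0.9945.
Step 5 — Type: Im(Z) = -1.212 ⇒ leading (phase φ = -6.0°).

PF = 0.9945 (leading, φ = -6.0°)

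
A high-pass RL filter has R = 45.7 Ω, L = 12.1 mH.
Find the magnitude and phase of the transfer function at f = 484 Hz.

Step 1 — Angular frequency: ω = 2π·484 = 3041 rad/s.
Step 2 — Transfer function: H(jω) = jωL/(R + jωL).
Step 3 — Numerator jωL = j·36.8; denominator R + jωL = 45.7 + j36.8.
Step 4 — H = 0.3933 + j0.4885.
Step 5 — Magnitude: |H| = 0.6272 (-4.1 dB); phase: φ = 51.2°.

|H| = 0.6272 (-4.1 dB), φ = 51.2°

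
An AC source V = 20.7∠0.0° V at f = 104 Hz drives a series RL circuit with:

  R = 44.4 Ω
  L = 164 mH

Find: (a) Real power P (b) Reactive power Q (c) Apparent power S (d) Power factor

Step 1 — Angular frequency: ω = 2π·f = 2π·104 = 653.5 rad/s.
Step 2 — Component impedances:
  R: Z = R = 44.4 Ω
  L: Z = jωL = j·653.5·0.164 = 0 + j107.2 Ω
Step 3 — Series combination: Z_total = R + L = 44.4 + j107.2 Ω = 116∠67.5° Ω.
Step 4 — Source phasor: V = 20.7∠0.0° V = 20.7 V.
Step 5 — Current: I = V / Z = 0.0683 - j0.1649 A = 0.1784∠-67.5° A.
Step 6 — Complex power: S = V·I* = 1.414 + j3.413 VA.
Step 7 — Real power: P = Re(S) = 1.414 W.
Step 8 — Reactive power: Q = Im(S) = 3.413 VAR.
Step 9 — Apparent power: |S| = 3.694 VA.
Step 10 — Power factor: PF = P/|S| = 0.3828 (lagging).

(a) P = 1.414 W  (b) Q = 3.413 VAR  (c) S = 3.694 VA  (d) PF = 0.3828 (lagging)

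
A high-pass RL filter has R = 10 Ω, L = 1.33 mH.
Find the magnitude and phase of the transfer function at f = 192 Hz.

Step 1 — Angular frequency: ω = 2π·192 = 1206 rad/s.
Step 2 — Transfer function: H(jω) = jωL/(R + jωL).
Step 3 — Numerator jωL = j·1.604; denominator R + jωL = 10 + j1.604.
Step 4 — H = 0.0251 + j0.1564.
Step 5 — Magnitude: |H| = 0.1584 (-16.0 dB); phase: φ = 80.9°.

|H| = 0.1584 (-16.0 dB), φ = 80.9°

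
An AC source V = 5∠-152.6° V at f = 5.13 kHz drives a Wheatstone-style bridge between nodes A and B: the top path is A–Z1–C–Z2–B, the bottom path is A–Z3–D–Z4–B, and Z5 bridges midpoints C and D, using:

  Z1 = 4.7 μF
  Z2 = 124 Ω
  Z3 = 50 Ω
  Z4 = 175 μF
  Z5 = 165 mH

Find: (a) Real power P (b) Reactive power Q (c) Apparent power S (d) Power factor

Step 1 — Angular frequency: ω = 2π·f = 2π·5130 = 3.223e+04 rad/s.
Step 2 — Component impedances:
  Z1: Z = 1/(jωC) = -j/(ω·C) = 0 - j6.601 Ω
  Z2: Z = R = 124 Ω
  Z3: Z = R = 50 Ω
  Z4: Z = 1/(jωC) = -j/(ω·C) = 0 - j0.1773 Ω
  Z5: Z = jωL = j·3.223e+04·0.165 = 0 + j5318 Ω
Step 3 — Bridge requires nodal analysis (the Z5 bridge couples midpoints C and D, so the two paths cannot be reduced to a simple series/parallel combination). Setting node B to ground and injecting 1 A at node A, the 3-node admittance system at A, C, D solves to V_A = Z_AB = 35.63 - j0.3966 Ω = 35.63∠-0.6° Ω.
Step 4 — Source phasor: V = 5∠-152.6° V = -4.439 - j2.301 V.
Step 5 — Current: I = V / Z = -0.1239 - j0.06596 A = 0.1403∠-152.0° A.
Step 6 — Complex power: S = V·I* = 0.7016 - j0.00781 VA.
Step 7 — Real power: P = Re(S) = 0.7016 W.
Step 8 — Reactive power: Q = Im(S) = -0.00781 VAR.
Step 9 — Apparent power: |S| = 0.7016 VA.
Step 10 — Power factor: PF = P/|S| = 0.9999 (leading).

(a) P = 0.7016 W  (b) Q = -0.00781 VAR  (c) S = 0.7016 VA  (d) PF = 0.9999 (leading)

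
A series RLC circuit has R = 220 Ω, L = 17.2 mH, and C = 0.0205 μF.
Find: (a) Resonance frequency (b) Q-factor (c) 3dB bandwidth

Step 1 — Resonance: ω₀ = 1/√(LC) = 1/√(0.0172·2.05e-08) = 5.325e+04 rad/s.
Step 2 — f₀ = ω₀/(2π) = 8476 Hz.
Step 3 — Series Q: Q = ω₀L/R = 5.325e+04·0.0172/220 = 4.164.
Step 4 — Bandwidth: Δω = ω₀/Q = 1.279e+04 rad/s; BW = Δω/(2π) = 2036 Hz.

(a) f₀ = 8476 Hz  (b) Q = 4.164  (c) BW = 2036 Hz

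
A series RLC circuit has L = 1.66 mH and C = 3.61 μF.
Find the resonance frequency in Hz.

Step 1 — Resonance condition Im(Z)=0 gives ω₀ = 1/√(LC).
Step 2 — ω₀ = 1/√(0.00166·3.61e-06) = 1.292e+04 rad/s.
Step 3 — f₀ = ω₀/(2π) = 2056 Hz.

f₀ = 2056 Hz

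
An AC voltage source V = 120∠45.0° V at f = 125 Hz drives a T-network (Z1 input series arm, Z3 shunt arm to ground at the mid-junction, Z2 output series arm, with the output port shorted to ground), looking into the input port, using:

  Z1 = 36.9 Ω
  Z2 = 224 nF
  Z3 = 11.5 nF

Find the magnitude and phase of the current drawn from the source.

Step 1 — Angular frequency: ω = 2π·f = 2π·125 = 785.4 rad/s.
Step 2 — Component impedances:
  Z1: Z = R = 36.9 Ω
  Z2: Z = 1/(jωC) = -j/(ω·C) = 0 - j5684 Ω
  Z3: Z = 1/(jωC) = -j/(ω·C) = 0 - j1.107e+05 Ω
Step 3 — With the output port shorted to ground, the output series arm Z2 runs from the junction to ground; the shunt arm Z3 also runs from the junction to ground. They appear in parallel: Z3 || Z2 = 0 - j5407 Ω.
Step 4 — Series with input arm Z1: Z_in = Z1 + (Z3 || Z2) = 36.9 - j5407 Ω = 5407∠-89.6° Ω.
Step 5 — Source phasor: V = 120∠45.0° V = 84.85 + j84.85 V.
Step 6 — Ohm's law: I = V / Z_total = (84.85 + j84.85) / (36.9 - j5407) = -0.01559 + j0.0158 A.
Step 7 — Convert to polar: |I| = 0.02219 A, ∠I = 134.6°.

I = 0.02219∠134.6° A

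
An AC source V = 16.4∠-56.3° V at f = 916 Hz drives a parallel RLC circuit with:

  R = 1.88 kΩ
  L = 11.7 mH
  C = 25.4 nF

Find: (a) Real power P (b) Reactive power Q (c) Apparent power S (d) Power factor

Step 1 — Angular frequency: ω = 2π·f = 2π·916 = 5755 rad/s.
Step 2 — Component impedances:
  R: Z = R = 1880 Ω
  L: Z = jωL = j·5755·0.0117 = 0 + j67.34 Ω
  C: Z = 1/(jωC) = -j/(ω·C) = 0 - j6841 Ω
Step 3 — Parallel combination: 1/Z_total = 1/R + 1/L + 1/C; Z_total = 2.457 + j67.92 Ω = 67.96∠87.9° Ω.
Step 4 — Source phasor: V = 16.4∠-56.3° V = 9.099 - j13.64 V.
Step 5 — Current: I = V / Z = -0.1958 - j0.1411 A = 0.2413∠-144.2° A.
Step 6 — Complex power: S = V·I* = 0.1431 + j3.955 VA.
Step 7 — Real power: P = Re(S) = 0.1431 W.
Step 8 — Reactive power: Q = Im(S) = 3.955 VAR.
Step 9 — Apparent power: |S| = 3.957 VA.
Step 10 — Power factor: PF = P/|S| = 0.03615 (lagging).

(a) P = 0.1431 W  (b) Q = 3.955 VAR  (c) S = 3.957 VA  (d) PF = 0.03615 (lagging)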